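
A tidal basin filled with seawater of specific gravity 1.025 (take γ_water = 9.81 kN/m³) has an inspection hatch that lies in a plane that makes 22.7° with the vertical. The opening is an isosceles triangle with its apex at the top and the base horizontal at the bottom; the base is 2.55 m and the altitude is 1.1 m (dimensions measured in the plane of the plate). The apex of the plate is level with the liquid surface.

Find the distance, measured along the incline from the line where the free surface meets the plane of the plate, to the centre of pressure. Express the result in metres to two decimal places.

y_p = 0.83 m

γ = 1.025 × 9.81 = 10.05525 kN/m³.
The plate makes 22.7° with the vertical, i.e. θ = 90° − 22.7° = 67.3° to the horizontal. Measuring y along the incline from the free-surface line, vertical depth h = y·sinθ with sinθ = 0.922538.
With the apex up, the centroid sits 2h/3 = 2 × 1.1/3 = 0.733333 m below the apex, so y_c = 0.733333 m and h_c = 0.733333 × 0.922538 = 0.676528 m.
A = ½ × 2.55 × 1.1 = 1.4025 m².
Resultant F = γ·h_c·A = 10.05525 × 0.676528 × 1.4025 = 9.54073 kN.
I_c = b·h³/36 = 2.55 × 1.1³/36 = 0.0942792 m⁴.
Centre of pressure: y_p = y_c + I_c/(y_c·A) = 0.733333 + 0.0942792/(0.733333 × 1.4025) = 0.733333 + 0.0916667 = 0.825 m along the plane.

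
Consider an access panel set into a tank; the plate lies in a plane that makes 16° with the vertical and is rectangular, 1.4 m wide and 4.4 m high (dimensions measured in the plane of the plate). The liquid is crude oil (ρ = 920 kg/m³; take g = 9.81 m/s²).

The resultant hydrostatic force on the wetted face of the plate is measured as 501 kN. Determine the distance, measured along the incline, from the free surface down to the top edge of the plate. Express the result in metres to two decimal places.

y_top ≈ 7.17 m

γ = ρg = 920 × 9.81 / 1000 = 9.0252 kN/m³.
A = 1.4 × 4.4 = 6.16 m².
From F = γ·h_c·A, the centroid depth is h_c = 501/(9.0252 × 6.16) = 9.01156 m.
The plate makes 16° with the vertical, i.e. θ = 90° − 16° = 74° to the horizontal. Measuring y along the incline from the free-surface line, vertical depth h = y·sinθ with sinθ = 0.961262.
Along the incline, y_c = h_c/sinθ = 9.01156/0.961262 = 9.37472 m.
The centroid lies 4.4/2 = 2.2 m below the top edge, so the top edge sits at y_top = 9.37472 − 2.2 = 7.17472 m along the incline.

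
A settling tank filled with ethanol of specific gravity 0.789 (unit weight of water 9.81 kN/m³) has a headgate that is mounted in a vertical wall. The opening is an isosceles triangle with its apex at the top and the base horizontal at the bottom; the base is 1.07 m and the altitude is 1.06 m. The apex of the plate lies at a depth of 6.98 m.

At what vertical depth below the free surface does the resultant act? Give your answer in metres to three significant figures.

h_p = 7.69 m

γ = 0.789 × 9.81 = 7.74009 kN/m³.
With the apex up, the centroid sits 2h/3 = 2 × 1.06/3 = 0.706667 m below the apex, so the centroid depth is h_c = 6.98 + 0.706667 = 7.68667 m.
A = ½ × 1.07 × 1.06 = 0.5671 m².
Resultant F = γ·h_c·A = 7.74009 × 7.68667 × 0.5671 = 33.7399 kN.
I_c = b·h³/36 = 1.07 × 1.06³/36 = 0.0353996 m⁴.
Centre of pressure: y_p = y_c + I_c/(y_c·A) = 7.68667 + 0.0353996/(7.68667 × 0.5671) = 7.68667 + 0.00812083 = 7.69479 m along the plane.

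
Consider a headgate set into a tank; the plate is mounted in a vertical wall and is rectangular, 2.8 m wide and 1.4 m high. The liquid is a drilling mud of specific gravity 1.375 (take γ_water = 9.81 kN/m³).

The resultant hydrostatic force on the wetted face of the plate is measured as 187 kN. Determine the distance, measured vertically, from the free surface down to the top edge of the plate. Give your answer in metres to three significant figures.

d_top ≈ 2.84 m

γ = 1.375 × 9.81 = 13.48875 kN/m³.
A = 2.8 × 1.4 = 3.92 m².
From F = γ·h_c·A, the centroid depth is h_c = 187/(13.48875 × 3.92) = 3.53658 m.
The centroid lies 1.4/2 = 0.7 m below the top edge, so the top edge sits at h_top = 3.53658 − 0.7 = 2.83658 m below the surface.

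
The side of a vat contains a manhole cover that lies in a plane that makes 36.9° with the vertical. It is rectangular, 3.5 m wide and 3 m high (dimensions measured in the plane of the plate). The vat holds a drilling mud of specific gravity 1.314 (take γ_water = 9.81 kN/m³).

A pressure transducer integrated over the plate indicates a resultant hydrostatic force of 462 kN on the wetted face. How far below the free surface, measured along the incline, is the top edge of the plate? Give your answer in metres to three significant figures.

γ = 1.314 × 9.81 = 12.89034 kN/m³.
A = 3.5 × 3 = 10.5 m².
From F = γ·h_c·A, the centroid depth is h_c = 462/(12.89034 × 10.5) = 3.41341 m.
The plate makes 36.9° with the vertical, i.e. θ = 90° − 36.9° = 53.1° to the horizontal. Measuring y along the incline from the free-surface line, vertical depth h = y·sinθ with sinθ = 0.799685.
Along the incline, y_c = h_c/sinθ = 3.41341/0.799685 = 4.26844 m.
The centroid lies 3/2 = 1.5 m below the top edge, so the top edge sits at y_top = 4.26844 − 1.5 = 2.76844 m along the incline.

y_top ≈ 2.77 m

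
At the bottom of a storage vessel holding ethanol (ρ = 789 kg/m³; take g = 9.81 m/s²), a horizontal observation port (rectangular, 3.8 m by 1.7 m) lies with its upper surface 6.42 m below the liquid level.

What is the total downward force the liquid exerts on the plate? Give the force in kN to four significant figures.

γ = ρg = 789 × 9.81 / 1000 = 7.74009 kN/m³.
The plate is horizontal, so pressure is uniform at p = γ·h = 7.74009 × 6.42 = 49.6914 kN/m².
A = 3.8 × 1.7 = 6.46 m².
F = p·A = 49.6914 × 6.46 = 321.006 kN.

F ≈ 321.0 kN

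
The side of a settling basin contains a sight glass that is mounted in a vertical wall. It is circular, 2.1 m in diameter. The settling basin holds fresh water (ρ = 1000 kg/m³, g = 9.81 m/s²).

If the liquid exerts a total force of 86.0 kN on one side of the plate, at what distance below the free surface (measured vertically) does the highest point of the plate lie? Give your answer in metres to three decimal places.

d_top ≈ 1.481 m

γ = ρg = 1000 × 9.81 = 9810 N/m³ = 9.81 kN/m³.
A = π(1.05)² = 3.46361 m².
From F = γ·h_c·A, the centroid depth is h_c = 86.0/(9.81 × 3.46361) = 2.53105 m.
The centroid is at the centre, 1.05 m below the top of the plate, so the highest point sits at h_top = 2.53105 − 1.05 = 1.48105 m below the surface.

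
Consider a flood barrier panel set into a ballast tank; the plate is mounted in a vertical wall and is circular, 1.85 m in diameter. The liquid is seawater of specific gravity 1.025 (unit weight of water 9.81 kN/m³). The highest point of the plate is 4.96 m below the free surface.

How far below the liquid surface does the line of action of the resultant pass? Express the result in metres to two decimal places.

γ = 1.025 × 9.81 = 10.05525 kN/m³.
The centroid is at the centre, 0.925 m below the top of the plate, so the centroid depth is h_c = 4.96 + 0.925 = 5.885 m.
A = π(0.925)² = 2.68803 m².
Resultant F = γ·h_c·A = 10.05525 × 5.885 × 2.68803 = 159.065 kN.
I_c = πr⁴/4 = π × 0.925⁴/4 = 0.574985 m⁴.
Centre of pressure: y_p = y_c + I_c/(y_c·A) = 5.885 + 0.574985/(5.885 × 2.68803) = 5.885 + 0.0363476 = 5.92135 m along the plane.

h_p = 5.92 m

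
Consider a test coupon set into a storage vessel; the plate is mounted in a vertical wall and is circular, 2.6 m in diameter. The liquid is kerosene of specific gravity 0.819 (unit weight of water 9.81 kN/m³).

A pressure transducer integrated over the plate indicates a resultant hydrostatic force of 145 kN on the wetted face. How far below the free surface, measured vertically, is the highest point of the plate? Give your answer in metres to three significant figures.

γ = 0.819 × 9.81 = 8.03439 kN/m³.
A = π(1.3)² = 5.30929 m².
From F = γ·h_c·A, the centroid depth is h_c = 145/(8.03439 × 5.30929) = 3.39922 m.
The centroid is at the centre, 1.3 m below the top of the plate, so the highest point sits at h_top = 3.39922 − 1.3 = 2.09922 m below the surface.

d_top ≈ 2.10 m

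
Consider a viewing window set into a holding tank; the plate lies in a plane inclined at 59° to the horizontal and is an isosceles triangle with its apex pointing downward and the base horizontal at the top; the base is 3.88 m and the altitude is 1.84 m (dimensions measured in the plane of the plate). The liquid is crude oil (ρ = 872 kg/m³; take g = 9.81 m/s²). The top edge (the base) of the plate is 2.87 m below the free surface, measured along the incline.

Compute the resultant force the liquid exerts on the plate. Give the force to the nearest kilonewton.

F ≈ 91 kN

γ = ρg = 872 × 9.81 / 1000 = 8.55432 kN/m³.
Let θ = 59° be the plate's angle to the horizontal; measure y along the incline from where the plane meets the free surface. Vertical depth h = y·sinθ with sinθ = 0.857167.
With the apex down, the centroid sits h/3 = 1.84/3 = 0.613333 m below the base (the top edge), so y_c = 2.87 + 0.613333 = 3.48333 m and h_c = 3.48333 × 0.857167 = 2.9858 m.
A = ½ × 3.88 × 1.84 = 3.5696 m².
Resultant F = γ·h_c·A = 8.55432 × 2.9858 × 3.5696 = 91.1729 kN.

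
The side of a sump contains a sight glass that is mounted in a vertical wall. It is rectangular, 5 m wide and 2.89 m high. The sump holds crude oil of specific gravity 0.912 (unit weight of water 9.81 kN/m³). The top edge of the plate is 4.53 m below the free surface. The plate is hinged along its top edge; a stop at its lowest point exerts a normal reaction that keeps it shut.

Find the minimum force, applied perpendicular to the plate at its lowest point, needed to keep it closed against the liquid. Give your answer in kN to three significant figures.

γ = 0.912 × 9.81 = 8.94672 kN/m³.
The centroid lies 2.89/2 = 1.445 m below the top edge, so the centroid depth is h_c = 4.53 + 1.445 = 5.975 m.
A = 5 × 2.89 = 14.45 m².
Resultant F = γ·h_c·A = 8.94672 × 5.975 × 14.45 = 772.449 kN.
I_c = b·h³/12 = 5 × 2.89³/12 = 10.0573 m⁴.
Centre of pressure: y_p = y_c + I_c/(y_c·A) = 5.975 + 10.0573/(5.975 × 14.45) = 5.975 + 0.116487 = 6.09149 m along the plane.
The resultant acts 1.445 + 0.116487 = 1.56149 m (along the plate) below the hinge at the top edge, so the moment about the hinge is M = F × 1.56149 = 772.449 × 1.56149 = 1206.17 kN·m.
A normal force at the bottom, 2.89 m from the hinge, must supply this moment: P = 1206.17/2.89 = 417.36 kN.

P ≈ 417 kN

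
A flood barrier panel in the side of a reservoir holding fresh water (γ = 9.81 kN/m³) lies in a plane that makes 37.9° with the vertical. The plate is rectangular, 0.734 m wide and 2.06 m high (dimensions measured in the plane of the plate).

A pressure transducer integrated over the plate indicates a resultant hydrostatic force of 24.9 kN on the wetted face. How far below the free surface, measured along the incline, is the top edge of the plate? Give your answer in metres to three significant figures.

γ = 9.81 kN/m³.
A = 0.734 × 2.06 = 1.51204 m².
From F = γ·h_c·A, the centroid depth is h_c = 24.9/(9.81 × 1.51204) = 1.67868 m.
The plate makes 37.9° with the vertical, i.e. θ = 90° − 37.9° = 52.1° to the horizontal. Measuring y along the incline from the free-surface line, vertical depth h = y·sinθ with sinθ = 0.789084.
Along the incline, y_c = h_c/sinθ = 1.67868/0.789084 = 2.12738 m.
The centroid lies 2.06/2 = 1.03 m below the top edge, so the top edge sits at y_top = 2.12738 − 1.03 = 1.09738 m along the incline.

y_top ≈ 1.10 m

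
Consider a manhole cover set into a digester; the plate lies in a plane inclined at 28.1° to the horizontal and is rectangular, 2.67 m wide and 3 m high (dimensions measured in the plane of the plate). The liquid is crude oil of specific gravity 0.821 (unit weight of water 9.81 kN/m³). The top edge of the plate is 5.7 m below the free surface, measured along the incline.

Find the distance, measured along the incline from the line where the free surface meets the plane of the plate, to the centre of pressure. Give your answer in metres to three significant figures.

γ = 0.821 × 9.81 = 8.05401 kN/m³.
Let θ = 28.1° be the plate's angle to the horizontal; measure y along the incline from where the plane meets the free surface. Vertical depth h = y·sinθ with sinθ = 0.471012.
The centroid lies 3/2 = 1.5 m below the top edge, so y_c = 5.7 + 1.5 = 7.2 m and h_c = 7.2 × 0.471012 = 3.39129 m.
A = 2.67 × 3 = 8.01 m².
Resultant F = γ·h_c·A = 8.05401 × 3.39129 × 8.01 = 218.781 kN.
I_c = b·h³/12 = 2.67 × 3³/12 = 6.0075 m⁴.
Centre of pressure: y_p = y_c + I_c/(y_c·A) = 7.2 + 6.0075/(7.2 × 8.01) = 7.2 + 0.104167 = 7.30417 m along the plane.

y_p = 7.30 m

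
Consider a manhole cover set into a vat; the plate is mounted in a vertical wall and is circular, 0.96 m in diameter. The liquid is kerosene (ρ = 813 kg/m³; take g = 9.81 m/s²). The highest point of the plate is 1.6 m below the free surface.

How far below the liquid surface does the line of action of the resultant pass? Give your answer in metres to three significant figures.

h_p = 2.11 m

γ = ρg = 813 × 9.81 / 1000 = 7.97553 kN/m³.
The centroid is at the centre, 0.48 m below the top of the plate, so the centroid depth is h_c = 1.6 + 0.48 = 2.08 m.
A = π(0.48)² = 0.723823 m².
Resultant F = γ·h_c·A = 7.97553 × 2.08 × 0.723823 = 12.0076 kN.
I_c = πr⁴/4 = π × 0.48⁴/4 = 0.0416922 m⁴.
Centre of pressure: y_p = y_c + I_c/(y_c·A) = 2.08 + 0.0416922/(2.08 × 0.723823) = 2.08 + 0.0276923 = 2.10769 m along the plane.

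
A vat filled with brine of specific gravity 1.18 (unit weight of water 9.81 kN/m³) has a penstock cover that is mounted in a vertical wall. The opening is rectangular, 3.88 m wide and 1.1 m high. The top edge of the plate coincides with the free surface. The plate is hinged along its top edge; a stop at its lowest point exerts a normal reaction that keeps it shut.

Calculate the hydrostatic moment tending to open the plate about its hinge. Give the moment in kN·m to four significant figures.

M ≈ 19.93 kN·m

γ = 1.18 × 9.81 = 11.5758 kN/m³.
The centroid lies 1.1/2 = 0.55 m below the top edge, so the centroid depth is h_c = 0.55 m.
A = 3.88 × 1.1 = 4.268 m².
Resultant F = γ·h_c·A = 11.5758 × 0.55 × 4.268 = 27.173 kN.
I_c = b·h³/12 = 3.88 × 1.1³/12 = 0.430357 m⁴.
Centre of pressure: y_p = y_c + I_c/(y_c·A) = 0.55 + 0.430357/(0.55 × 4.268) = 0.55 + 0.183333 = 0.733333 m along the plane.
The resultant acts 0.55 + 0.183333 = 0.733333 m (along the plate) below the hinge at the top edge, so the moment about the hinge is M = F × 0.733333 = 27.173 × 0.733333 = 19.9269 kN·m.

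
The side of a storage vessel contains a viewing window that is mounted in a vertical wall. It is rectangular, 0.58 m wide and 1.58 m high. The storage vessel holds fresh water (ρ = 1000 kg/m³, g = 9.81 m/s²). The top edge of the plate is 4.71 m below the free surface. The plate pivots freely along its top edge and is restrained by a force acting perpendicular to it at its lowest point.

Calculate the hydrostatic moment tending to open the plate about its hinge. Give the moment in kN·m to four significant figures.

M ≈ 40.93 kN·m

γ = ρg = 1000 × 9.81 = 9810 N/m³ = 9.81 kN/m³.
The centroid lies 1.58/2 = 0.79 m below the top edge, so the centroid depth is h_c = 4.71 + 0.79 = 5.5 m.
A = 0.58 × 1.58 = 0.9164 m².
Resultant F = γ·h_c·A = 9.81 × 5.5 × 0.9164 = 49.4444 kN.
I_c = b·h³/12 = 0.58 × 1.58³/12 = 0.190642 m⁴.
Centre of pressure: y_p = y_c + I_c/(y_c·A) = 5.5 + 0.190642/(5.5 × 0.9164) = 5.5 + 0.0378243 = 5.53782 m along the plane.
The resultant acts 0.79 + 0.0378243 = 0.827824 m (along the plate) below the hinge at the top edge, so the moment about the hinge is M = F × 0.827824 = 49.4444 × 0.827824 = 40.9313 kN·m.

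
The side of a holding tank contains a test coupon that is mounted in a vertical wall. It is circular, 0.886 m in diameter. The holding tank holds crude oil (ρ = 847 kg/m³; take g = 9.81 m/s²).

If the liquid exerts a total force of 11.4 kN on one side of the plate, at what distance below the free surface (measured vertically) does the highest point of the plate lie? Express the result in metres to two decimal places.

d_top ≈ 1.78 m

γ = ρg = 847 × 9.81 / 1000 = 8.30907 kN/m³.
A = π(0.443)² = 0.616534 m².
From F = γ·h_c·A, the centroid depth is h_c = 11.4/(8.30907 × 0.616534) = 2.22534 m.
The centroid is at the centre, 0.443 m below the top of the plate, so the highest point sits at h_top = 2.22534 − 0.443 = 1.78234 m below the surface.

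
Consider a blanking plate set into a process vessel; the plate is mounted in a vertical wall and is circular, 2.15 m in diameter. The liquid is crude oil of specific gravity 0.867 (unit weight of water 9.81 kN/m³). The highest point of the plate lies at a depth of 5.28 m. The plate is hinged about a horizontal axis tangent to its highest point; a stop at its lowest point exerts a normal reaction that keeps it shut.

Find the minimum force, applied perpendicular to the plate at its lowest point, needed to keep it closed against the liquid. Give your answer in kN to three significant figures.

P ≈ 102 kN

γ = 0.867 × 9.81 = 8.50527 kN/m³.
The centroid is at the centre, 1.075 m below the top of the plate, so the centroid depth is h_c = 5.28 + 1.075 = 6.355 m.
A = π(1.075)² = 3.6305 m².
Resultant F = γ·h_c·A = 8.50527 × 6.355 × 3.6305 = 196.232 kN.
I_c = πr⁴/4 = π × 1.075⁴/4 = 1.04888 m⁴.
Centre of pressure: y_p = y_c + I_c/(y_c·A) = 6.355 + 1.04888/(6.355 × 3.6305) = 6.355 + 0.0454615 = 6.40046 m along the plane.
The resultant acts 1.075 + 0.0454615 = 1.12046 m (along the plate) below the hinge at the top edge, so the moment about the hinge is M = F × 1.12046 = 196.232 × 1.12046 = 219.87 kN·m.
A normal force at the bottom, 2.15 m from the hinge, must supply this moment: P = 219.87/2.15 = 102.265 kN.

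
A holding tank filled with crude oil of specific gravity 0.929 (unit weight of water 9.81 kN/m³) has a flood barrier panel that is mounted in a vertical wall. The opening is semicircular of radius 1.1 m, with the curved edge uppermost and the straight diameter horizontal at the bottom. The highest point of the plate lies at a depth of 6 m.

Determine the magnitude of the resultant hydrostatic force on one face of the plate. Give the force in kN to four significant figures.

F ≈ 114.9 kN

γ = 0.929 × 9.81 = 9.11349 kN/m³.
The centroid lies 4r/(3π) = 0.466854 m above the diameter, so r − 4r/(3π) = 1.1 − 0.466854 = 0.633146 m below the topmost point, so the centroid depth is h_c = 6 + 0.633146 = 6.63315 m.
A = πr²/2 = π × 1.1²/2 = 1.90066 m².
Resultant F = γ·h_c·A = 9.11349 × 6.63315 × 1.90066 = 114.897 kN.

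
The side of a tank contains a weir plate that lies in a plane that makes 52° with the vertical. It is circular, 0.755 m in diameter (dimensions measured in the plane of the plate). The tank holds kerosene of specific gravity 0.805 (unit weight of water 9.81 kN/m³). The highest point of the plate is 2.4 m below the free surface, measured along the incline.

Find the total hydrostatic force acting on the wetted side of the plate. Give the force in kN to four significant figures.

γ = 0.805 × 9.81 = 7.89705 kN/m³.
The plate makes 52° with the vertical, i.e. θ = 90° − 52° = 38° to the horizontal. Measuring y along the incline from the free-surface line, vertical depth h = y·sinθ with sinθ = 0.615661.
The centroid is at the centre, 0.3775 m below the top of the plate, so y_c = 2.4 + 0.3775 = 2.7775 m and h_c = 2.7775 × 0.615661 = 1.71 m.
A = π(0.3775)² = 0.447697 m².
Resultant F = γ·h_c·A = 7.89705 × 1.71 × 0.447697 = 6.04568 kN.

F ≈ 6.046 kN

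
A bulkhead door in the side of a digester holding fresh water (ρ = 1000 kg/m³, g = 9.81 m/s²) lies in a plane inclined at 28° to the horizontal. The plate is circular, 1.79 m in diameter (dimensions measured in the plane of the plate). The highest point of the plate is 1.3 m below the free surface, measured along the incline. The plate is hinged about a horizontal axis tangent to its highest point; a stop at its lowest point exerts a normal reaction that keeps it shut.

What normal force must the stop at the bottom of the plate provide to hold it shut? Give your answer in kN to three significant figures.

P ≈ 14.0 kN

γ = ρg = 1000 × 9.81 = 9810 N/m³ = 9.81 kN/m³.
Let θ = 28° be the plate's angle to the horizontal; measure y along the incline from where the plane meets the free surface. Vertical depth h = y·sinθ with sinθ = 0.469472.
The centroid is at the centre, 0.895 m below the top of the plate, so y_c = 1.3 + 0.895 = 2.195 m and h_c = 2.195 × 0.469472 = 1.03049 m.
A = π(0.895)² = 2.51649 m².
Resultant F = γ·h_c·A = 9.81 × 1.03049 × 2.51649 = 25.4395 kN.
I_c = πr⁴/4 = π × 0.895⁴/4 = 0.503944 m⁴.
Centre of pressure: y_p = y_c + I_c/(y_c·A) = 2.195 + 0.503944/(2.195 × 2.51649) = 2.195 + 0.0912331 = 2.28623 m along the plane.
The resultant acts 0.895 + 0.0912331 = 0.986233 m (along the plate) below the hinge at the top edge, so the moment about the hinge is M = F × 0.986233 = 25.4395 × 0.986233 = 25.0893 kN·m.
A normal force at the bottom, 1.79 m from the hinge, must supply this moment: P = 25.0893/1.79 = 14.0164 kN.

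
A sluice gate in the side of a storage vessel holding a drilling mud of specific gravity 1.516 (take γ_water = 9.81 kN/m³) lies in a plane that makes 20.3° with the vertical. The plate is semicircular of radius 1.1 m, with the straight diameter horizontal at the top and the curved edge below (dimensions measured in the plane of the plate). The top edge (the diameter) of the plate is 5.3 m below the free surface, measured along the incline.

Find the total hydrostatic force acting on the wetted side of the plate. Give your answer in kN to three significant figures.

F ≈ 153 kN

γ = 1.516 × 9.81 = 14.87196 kN/m³.
The plate makes 20.3° with the vertical, i.e. θ = 90° − 20.3° = 69.7° to the horizontal. Measuring y along the incline from the free-surface line, vertical depth h = y·sinθ with sinθ = 0.937889.
The centroid of a semicircle lies 4r/(3π) = 0.466854 m from the diameter, here below the top edge, so y_c = 5.3 + 0.466854 = 5.76685 m and h_c = 5.76685 × 0.937889 = 5.40867 m.
A = πr²/2 = π × 1.1²/2 = 1.90066 m².
Resultant F = γ·h_c·A = 14.87196 × 5.40867 × 1.90066 = 152.884 kN.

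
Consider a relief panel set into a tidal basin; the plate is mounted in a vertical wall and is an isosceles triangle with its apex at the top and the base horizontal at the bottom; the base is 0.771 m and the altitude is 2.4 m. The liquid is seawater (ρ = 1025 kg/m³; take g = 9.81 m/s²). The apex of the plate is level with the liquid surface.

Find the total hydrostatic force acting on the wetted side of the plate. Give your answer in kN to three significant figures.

γ = ρg = 1025 × 9.81 / 1000 = 10.05525 kN/m³.
With the apex up, the centroid sits 2h/3 = 2 × 2.4/3 = 1.6 m below the apex, so the centroid depth is h_c = 1.6 m.
A = ½ × 0.771 × 2.4 = 0.9252 m².
Resultant F = γ·h_c·A = 10.05525 × 1.6 × 0.9252 = 14.885 kN.

F ≈ 14.9 kN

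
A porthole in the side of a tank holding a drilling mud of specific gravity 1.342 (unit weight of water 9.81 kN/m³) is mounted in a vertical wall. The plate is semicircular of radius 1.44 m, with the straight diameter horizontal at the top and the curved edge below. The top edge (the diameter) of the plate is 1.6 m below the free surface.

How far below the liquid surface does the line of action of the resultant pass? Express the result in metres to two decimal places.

γ = 1.342 × 9.81 = 13.16502 kN/m³.
The centroid of a semicircle lies 4r/(3π) = 0.611155 m from the diameter, here below the top edge, so the centroid depth is h_c = 1.6 + 0.611155 = 2.21116 m.
A = πr²/2 = π × 1.44²/2 = 3.2572 m².
Resultant F = γ·h_c·A = 13.16502 × 2.21116 × 3.2572 = 94.817 kN.
I_c = (π/8 − 8/(9π))·r⁴ = 0.109757 × 1.44⁴ = 0.471935 m⁴.
Centre of pressure: y_p = y_c + I_c/(y_c·A) = 2.21116 + 0.471935/(2.21116 × 3.2572) = 2.21116 + 0.0655266 = 2.27669 m along the plane.

h_p = 2.28 m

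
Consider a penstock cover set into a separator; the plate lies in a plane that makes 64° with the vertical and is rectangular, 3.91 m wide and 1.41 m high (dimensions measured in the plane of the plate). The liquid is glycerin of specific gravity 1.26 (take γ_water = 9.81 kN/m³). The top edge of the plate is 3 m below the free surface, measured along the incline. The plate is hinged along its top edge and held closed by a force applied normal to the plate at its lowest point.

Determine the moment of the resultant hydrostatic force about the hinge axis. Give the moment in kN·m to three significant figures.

γ = 1.26 × 9.81 = 12.3606 kN/m³.
The plate makes 64° with the vertical, i.e. θ = 90° − 64° = 26° to the horizontal. Measuring y along the incline from the free-surface line, vertical depth h = y·sinθ with sinθ = 0.438371.
The centroid lies 1.41/2 = 0.705 m below the top edge, so y_c = 3 + 0.705 = 3.705 m and h_c = 3.705 × 0.438371 = 1.62416 m.
A = 3.91 × 1.41 = 5.5131 m².
Resultant F = γ·h_c·A = 12.3606 × 1.62416 × 5.5131 = 110.679 kN.
I_c = b·h³/12 = 3.91 × 1.41³/12 = 0.913383 m⁴.
Centre of pressure: y_p = y_c + I_c/(y_c·A) = 3.705 + 0.913383/(3.705 × 5.5131) = 3.705 + 0.0447166 = 3.74972 m along the plane.
The resultant acts 0.705 + 0.0447166 = 0.749717 m (along the plate) below the hinge at the top edge, so the moment about the hinge is M = F × 0.749717 = 110.679 × 0.749717 = 82.9779 kN·m.

M ≈ 83.0 kN·m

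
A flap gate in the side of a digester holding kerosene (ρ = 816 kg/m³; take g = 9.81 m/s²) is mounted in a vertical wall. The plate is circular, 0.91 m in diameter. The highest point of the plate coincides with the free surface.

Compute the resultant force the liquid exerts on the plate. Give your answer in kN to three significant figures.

γ = ρg = 816 × 9.81 / 1000 = 8.00496 kN/m³.
The centroid is at the centre, 0.455 m below the top of the plate, so the centroid depth is h_c = 0.455 m.
A = π(0.455)² = 0.650388 m².
Resultant F = γ·h_c·A = 8.00496 × 0.455 × 0.650388 = 2.36888 kN.

F ≈ 2.37 kN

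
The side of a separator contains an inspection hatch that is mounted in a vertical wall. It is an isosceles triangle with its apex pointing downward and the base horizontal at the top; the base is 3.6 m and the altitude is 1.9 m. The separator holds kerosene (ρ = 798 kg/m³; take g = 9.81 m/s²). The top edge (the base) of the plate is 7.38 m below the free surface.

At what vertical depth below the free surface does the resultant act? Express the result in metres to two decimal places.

h_p = 8.04 m

γ = ρg = 798 × 9.81 / 1000 = 7.82838 kN/m³.
With the apex down, the centroid sits h/3 = 1.9/3 = 0.633333 m below the base (the top edge), so the centroid depth is h_c = 7.38 + 0.633333 = 8.01333 m.
A = ½ × 3.6 × 1.9 = 3.42 m².
Resultant F = γ·h_c·A = 7.82838 × 8.01333 × 3.42 = 214.541 kN.
I_c = b·h³/36 = 3.6 × 1.9³/36 = 0.6859 m⁴.
Centre of pressure: y_p = y_c + I_c/(y_c·A) = 8.01333 + 0.6859/(8.01333 × 3.42) = 8.01333 + 0.0250277 = 8.03836 m along the plane.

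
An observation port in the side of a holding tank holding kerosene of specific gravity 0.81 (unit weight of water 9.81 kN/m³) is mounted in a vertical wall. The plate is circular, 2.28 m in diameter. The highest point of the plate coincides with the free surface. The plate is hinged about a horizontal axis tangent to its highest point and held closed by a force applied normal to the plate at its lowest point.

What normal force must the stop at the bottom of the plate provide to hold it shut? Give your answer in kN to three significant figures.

γ = 0.81 × 9.81 = 7.9461 kN/m³.
The centroid is at the centre, 1.14 m below the top of the plate, so the centroid depth is h_c = 1.14 m.
A = π(1.14)² = 4.08281 m².
Resultant F = γ·h_c·A = 7.9461 × 1.14 × 4.08281 = 36.9844 kN.
I_c = πr⁴/4 = π × 1.14⁴/4 = 1.32651 m⁴.
Centre of pressure: y_p = y_c + I_c/(y_c·A) = 1.14 + 1.32651/(1.14 × 4.08281) = 1.14 + 0.285001 = 1.425 m along the plane.
The resultant acts 1.14 + 0.285001 = 1.425 m (along the plate) below the hinge at the top edge, so the moment about the hinge is M = F × 1.425 = 36.9844 × 1.425 = 52.7028 kN·m.
A normal force at the bottom, 2.28 m from the hinge, must supply this moment: P = 52.7028/2.28 = 23.1153 kN.

P ≈ 23.1 kN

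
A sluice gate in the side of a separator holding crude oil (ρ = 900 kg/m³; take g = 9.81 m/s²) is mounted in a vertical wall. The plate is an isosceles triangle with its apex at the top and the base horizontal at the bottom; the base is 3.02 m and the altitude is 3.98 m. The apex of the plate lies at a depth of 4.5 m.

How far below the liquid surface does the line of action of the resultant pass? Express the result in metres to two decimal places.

h_p = 7.28 m

γ = ρg = 900 × 9.81 / 1000 = 8.829 kN/m³.
With the apex up, the centroid sits 2h/3 = 2 × 3.98/3 = 2.65333 m below the apex, so the centroid depth is h_c = 4.5 + 2.65333 = 7.15333 m.
A = ½ × 3.02 × 3.98 = 6.0098 m².
Resultant F = γ·h_c·A = 8.829 × 7.15333 × 6.0098 = 379.559 kN.
I_c = b·h³/36 = 3.02 × 3.98³/36 = 5.28876 m⁴.
Centre of pressure: y_p = y_c + I_c/(y_c·A) = 7.15333 + 5.28876/(7.15333 × 6.0098) = 7.15333 + 0.123023 = 7.27635 m along the plane.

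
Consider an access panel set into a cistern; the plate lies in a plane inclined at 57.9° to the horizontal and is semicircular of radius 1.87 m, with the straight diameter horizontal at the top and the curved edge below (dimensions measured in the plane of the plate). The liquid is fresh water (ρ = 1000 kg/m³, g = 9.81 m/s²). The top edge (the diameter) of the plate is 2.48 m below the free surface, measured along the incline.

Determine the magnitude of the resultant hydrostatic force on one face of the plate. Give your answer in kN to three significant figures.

γ = ρg = 1000 × 9.81 = 9810 N/m³ = 9.81 kN/m³.
Let θ = 57.9° be the plate's angle to the horizontal; measure y along the incline from where the plane meets the free surface. Vertical depth h = y·sinθ with sinθ = 0.847122.
The centroid of a semicircle lies 4r/(3π) = 0.793653 m from the diameter, here below the top edge, so y_c = 2.48 + 0.793653 = 3.27365 m and h_c = 3.27365 × 0.847122 = 2.77318 m.
A = πr²/2 = π × 1.87²/2 = 5.49292 m².
Resultant F = γ·h_c·A = 9.81 × 2.77318 × 5.49292 = 149.434 kN.

F ≈ 149 kN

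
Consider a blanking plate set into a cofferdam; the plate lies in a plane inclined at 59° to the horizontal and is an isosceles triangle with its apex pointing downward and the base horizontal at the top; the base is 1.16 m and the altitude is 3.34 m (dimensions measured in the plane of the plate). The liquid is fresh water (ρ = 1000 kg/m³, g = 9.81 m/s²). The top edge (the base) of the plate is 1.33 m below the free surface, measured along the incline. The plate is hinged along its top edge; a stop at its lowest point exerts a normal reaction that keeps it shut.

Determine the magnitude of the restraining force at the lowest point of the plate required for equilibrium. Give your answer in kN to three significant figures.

γ = ρg = 1000 × 9.81 = 9810 N/m³ = 9.81 kN/m³.
Let θ = 59° be the plate's angle to the horizontal; measure y along the incline from where the plane meets the free surface. Vertical depth h = y·sinθ with sinθ = 0.857167.
With the apex down, the centroid sits h/3 = 3.34/3 = 1.11333 m below the base (the top edge), so y_c = 1.33 + 1.11333 = 2.44333 m and h_c = 2.44333 × 0.857167 = 2.09434 m.
A = ½ × 1.16 × 3.34 = 1.9372 m².
Resultant F = γ·h_c·A = 9.81 × 2.09434 × 1.9372 = 39.8007 kN.
I_c = b·h³/36 = 1.16 × 3.34³/36 = 1.20059 m⁴.
Centre of pressure: y_p = y_c + I_c/(y_c·A) = 2.44333 + 1.20059/(2.44333 × 1.9372) = 2.44333 + 0.253652 = 2.69698 m along the plane.
The resultant acts 1.11333 + 0.253652 = 1.36698 m (along the plate) below the hinge at the top edge, so the moment about the hinge is M = F × 1.36698 = 39.8007 × 1.36698 = 54.4068 kN·m.
A normal force at the bottom, 3.34 m from the hinge, must supply this moment: P = 54.4068/3.34 = 16.2895 kN.

P ≈ 16.3 kN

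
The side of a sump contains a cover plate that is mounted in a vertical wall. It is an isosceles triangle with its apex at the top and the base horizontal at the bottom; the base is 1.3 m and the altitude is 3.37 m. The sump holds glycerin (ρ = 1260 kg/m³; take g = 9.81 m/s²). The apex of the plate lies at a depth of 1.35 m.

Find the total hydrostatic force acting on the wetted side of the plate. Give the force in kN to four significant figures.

F ≈ 97.38 kN

γ = ρg = 1260 × 9.81 / 1000 = 12.3606 kN/m³.
With the apex up, the centroid sits 2h/3 = 2 × 3.37/3 = 2.24667 m below the apex, so the centroid depth is h_c = 1.35 + 2.24667 = 3.59667 m.
A = ½ × 1.3 × 3.37 = 2.1905 m².
Resultant F = γ·h_c·A = 12.3606 × 3.59667 × 2.1905 = 97.3831 kN.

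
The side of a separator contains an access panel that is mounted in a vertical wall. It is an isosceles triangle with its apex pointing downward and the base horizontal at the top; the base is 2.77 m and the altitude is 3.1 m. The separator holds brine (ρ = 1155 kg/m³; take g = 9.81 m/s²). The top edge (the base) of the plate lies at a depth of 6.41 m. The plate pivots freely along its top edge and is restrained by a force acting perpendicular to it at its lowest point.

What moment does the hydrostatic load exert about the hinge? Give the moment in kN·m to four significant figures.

M ≈ 400.1 kN·m

γ = ρg = 1155 × 9.81 / 1000 = 11.33055 kN/m³.
With the apex down, the centroid sits h/3 = 3.1/3 = 1.03333 m below the base (the top edge), so the centroid depth is h_c = 6.41 + 1.03333 = 7.44333 m.
A = ½ × 2.77 × 3.1 = 4.2935 m².
Resultant F = γ·h_c·A = 11.33055 × 7.44333 × 4.2935 = 362.101 kN.
I_c = b·h³/36 = 2.77 × 3.1³/36 = 2.29225 m⁴.
Centre of pressure: y_p = y_c + I_c/(y_c·A) = 7.44333 + 2.29225/(7.44333 × 4.2935) = 7.44333 + 0.0717271 = 7.51506 m along the plane.
The resultant acts 1.03333 + 0.0717271 = 1.10506 m (along the plate) below the hinge at the top edge, so the moment about the hinge is M = F × 1.10506 = 362.101 × 1.10506 = 400.143 kN·m.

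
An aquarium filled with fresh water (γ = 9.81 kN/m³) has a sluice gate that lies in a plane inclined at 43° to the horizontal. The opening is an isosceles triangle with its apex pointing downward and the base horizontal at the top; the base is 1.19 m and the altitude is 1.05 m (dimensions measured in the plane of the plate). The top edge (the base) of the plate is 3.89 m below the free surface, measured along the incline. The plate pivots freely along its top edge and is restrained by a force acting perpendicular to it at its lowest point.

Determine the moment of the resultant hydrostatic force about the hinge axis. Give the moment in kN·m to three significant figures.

γ = 9.81 kN/m³.
Let θ = 43° be the plate's angle to the horizontal; measure y along the incline from where the plane meets the free surface. Vertical depth h = y·sinθ with sinθ = 0.681998.
With the apex down, the centroid sits h/3 = 1.05/3 = 0.35 m below the base (the top edge), so y_c = 3.89 + 0.35 = 4.24 m and h_c = 4.24 × 0.681998 = 2.89167 m.
A = ½ × 1.19 × 1.05 = 0.62475 m².
Resultant F = γ·h_c·A = 9.81 × 2.89167 × 0.62475 = 17.7225 kN.
I_c = b·h³/36 = 1.19 × 1.05³/36 = 0.0382659 m⁴.
Centre of pressure: y_p = y_c + I_c/(y_c·A) = 4.24 + 0.0382659/(4.24 × 0.62475) = 4.24 + 0.0144457 = 4.25445 m along the plane.
The resultant acts 0.35 + 0.0144457 = 0.364446 m (along the plate) below the hinge at the top edge, so the moment about the hinge is M = F × 0.364446 = 17.7225 × 0.364446 = 6.45889 kN·m.

M ≈ 6.46 kN·m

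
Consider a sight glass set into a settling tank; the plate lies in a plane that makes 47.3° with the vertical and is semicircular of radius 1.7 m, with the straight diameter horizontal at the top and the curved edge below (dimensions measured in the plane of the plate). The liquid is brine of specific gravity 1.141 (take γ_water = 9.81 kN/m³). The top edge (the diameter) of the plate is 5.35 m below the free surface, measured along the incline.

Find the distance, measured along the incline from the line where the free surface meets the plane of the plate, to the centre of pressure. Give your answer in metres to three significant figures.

γ = 1.141 × 9.81 = 11.19321 kN/m³.
The plate makes 47.3° with the vertical, i.e. θ = 90° − 47.3° = 42.7° to the horizontal. Measuring y along the incline from the free-surface line, vertical depth h = y·sinθ with sinθ = 0.678160.
The centroid of a semicircle lies 4r/(3π) = 0.721502 m from the diameter, here below the top edge, so y_c = 5.35 + 0.721502 = 6.0715 m and h_c = 6.0715 × 0.678160 = 4.11745 m.
A = πr²/2 = π × 1.7²/2 = 4.5396 m².
Resultant F = γ·h_c·A = 11.19321 × 4.11745 × 4.5396 = 209.219 kN.
I_c = (π/8 − 8/(9π))·r⁴ = 0.109757 × 1.7⁴ = 0.916701 m⁴.
Centre of pressure: y_p = y_c + I_c/(y_c·A) = 6.0715 + 0.916701/(6.0715 × 4.5396) = 6.0715 + 0.0332594 = 6.10476 m along the plane.

y_p = 6.10 m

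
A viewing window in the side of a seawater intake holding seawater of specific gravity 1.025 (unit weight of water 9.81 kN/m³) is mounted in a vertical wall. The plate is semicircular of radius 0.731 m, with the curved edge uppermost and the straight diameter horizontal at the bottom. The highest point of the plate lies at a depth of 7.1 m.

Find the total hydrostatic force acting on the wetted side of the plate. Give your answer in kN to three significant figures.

γ = 1.025 × 9.81 = 10.05525 kN/m³.
The centroid lies 4r/(3π) = 0.310246 m above the diameter, so r − 4r/(3π) = 0.731 − 0.310246 = 0.420754 m below the topmost point, so the centroid depth is h_c = 7.1 + 0.420754 = 7.52075 m.
A = πr²/2 = π × 0.731²/2 = 0.839372 m².
Resultant F = γ·h_c·A = 10.05525 × 7.52075 × 0.839372 = 63.4758 kN.

F ≈ 63.5 kN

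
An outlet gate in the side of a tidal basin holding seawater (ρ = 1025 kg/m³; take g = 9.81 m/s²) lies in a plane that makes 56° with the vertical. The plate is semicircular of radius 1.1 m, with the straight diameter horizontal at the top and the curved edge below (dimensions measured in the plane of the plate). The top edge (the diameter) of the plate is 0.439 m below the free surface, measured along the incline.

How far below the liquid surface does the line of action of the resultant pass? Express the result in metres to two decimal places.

γ = ρg = 1025 × 9.81 / 1000 = 10.05525 kN/m³.
The plate makes 56° with the vertical, i.e. θ = 90° − 56° = 34° to the horizontal. Measuring y along the incline from the free-surface line, vertical depth h = y·sinθ with sinθ = 0.559193.
The centroid of a semicircle lies 4r/(3π) = 0.466854 m from the diameter, here below the top edge, so y_c = 0.439 + 0.466854 = 0.905854 m and h_c = 0.905854 × 0.559193 = 0.506547 m.
A = πr²/2 = π × 1.1²/2 = 1.90066 m².
Resultant F = γ·h_c·A = 10.05525 × 0.506547 × 1.90066 = 9.68093 kN.
I_c = (π/8 − 8/(9π))·r⁴ = 0.109757 × 1.1⁴ = 0.160695 m⁴.
Centre of pressure: y_p = y_c + I_c/(y_c·A) = 0.905854 + 0.160695/(0.905854 × 1.90066) = 0.905854 + 0.093334 = 0.999188 m along the plane.
Vertically, h_p = y_p·sinθ = 0.999188 × 0.559193 = 0.558739 m.

h_p = 0.56 m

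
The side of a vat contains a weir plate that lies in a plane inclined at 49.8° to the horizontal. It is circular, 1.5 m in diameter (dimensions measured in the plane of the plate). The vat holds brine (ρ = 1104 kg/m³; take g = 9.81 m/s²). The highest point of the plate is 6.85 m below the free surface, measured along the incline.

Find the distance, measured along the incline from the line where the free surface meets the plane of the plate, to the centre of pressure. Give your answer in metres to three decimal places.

γ = ρg = 1104 × 9.81 / 1000 = 10.83024 kN/m³.
Let θ = 49.8° be the plate's angle to the horizontal; measure y along the incline from where the plane meets the free surface. Vertical depth h = y·sinθ with sinθ = 0.763796.
The centroid is at the centre, 0.75 m below the top of the plate, so y_c = 6.85 + 0.75 = 7.6 m and h_c = 7.6 × 0.763796 = 5.80485 m.
A = π(0.75)² = 1.76715 m².
Resultant F = γ·h_c·A = 10.83024 × 5.80485 × 1.76715 = 111.097 kN.
I_c = πr⁴/4 = π × 0.75⁴/4 = 0.248505 m⁴.
Centre of pressure: y_p = y_c + I_c/(y_c·A) = 7.6 + 0.248505/(7.6 × 1.76715) = 7.6 + 0.0185033 = 7.6185 m along the plane.

y_p = 7.619 m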